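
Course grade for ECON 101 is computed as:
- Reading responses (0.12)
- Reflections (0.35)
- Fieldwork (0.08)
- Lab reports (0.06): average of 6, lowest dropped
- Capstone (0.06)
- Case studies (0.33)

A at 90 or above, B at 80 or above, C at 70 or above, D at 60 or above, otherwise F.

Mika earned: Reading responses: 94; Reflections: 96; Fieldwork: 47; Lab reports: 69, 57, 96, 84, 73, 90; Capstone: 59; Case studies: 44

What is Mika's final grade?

Lab reports: drop 57 → average of remaining 5 = 412/5 = 82.4
Weighted total:
  Reading responses 94 × 0.12 = 11.28
  Reflections 96 × 0.35 = 33.6
  Fieldwork 47 × 0.08 = 3.76
  Lab reports 82.4 × 0.06 = 4.944
  Capstone 59 × 0.06 = 3.54
  Case studies 44 × 0.33 = 14.52
Sum = 71.644
71.644 is ≥ 70 and < 80 → C

C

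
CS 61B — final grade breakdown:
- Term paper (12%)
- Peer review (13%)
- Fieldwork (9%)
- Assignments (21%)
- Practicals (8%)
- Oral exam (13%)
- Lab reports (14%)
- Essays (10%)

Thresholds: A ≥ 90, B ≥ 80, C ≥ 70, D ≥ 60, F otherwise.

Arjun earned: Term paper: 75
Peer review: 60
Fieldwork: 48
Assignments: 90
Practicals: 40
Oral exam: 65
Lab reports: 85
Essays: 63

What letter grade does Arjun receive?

Weighted total:
  Term paper 75 × 0.12 = 9
  Peer review 60 × 0.13 = 7.8
  Fieldwork 48 × 0.09 = 4.32
  Assignments 90 × 0.21 = 18.9
  Practicals 40 × 0.08 = 3.2
  Oral exam 65 × 0.13 = 8.45
  Lab reports 85 × 0.14 = 11.9
  Essays 63 × 0.1 = 6.3
Sum = 69.87
69.87 is ≥ 60 and < 70 → D

D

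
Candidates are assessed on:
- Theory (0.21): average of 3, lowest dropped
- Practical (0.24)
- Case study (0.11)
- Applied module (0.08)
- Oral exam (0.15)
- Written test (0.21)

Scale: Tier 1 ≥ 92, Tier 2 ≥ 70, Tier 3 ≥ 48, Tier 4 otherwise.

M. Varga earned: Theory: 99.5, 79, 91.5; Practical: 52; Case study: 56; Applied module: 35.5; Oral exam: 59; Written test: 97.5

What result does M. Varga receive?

Theory: drop 79 → average of remaining 2 = 191/2 = 95.5
Weighted total:
  Theory 95.5 × 0.21 = 20.055
  Practical 52 × 0.24 = 12.48
  Case study 56 × 0.11 = 6.16
  Applied module 35.5 × 0.08 = 2.84
  Oral exam 59 × 0.15 = 8.85
  Written test 97.5 × 0.21 = 20.475
Sum = 70.86
70.86 is ≥ 70 and < 92 → Tier 2

Tier 2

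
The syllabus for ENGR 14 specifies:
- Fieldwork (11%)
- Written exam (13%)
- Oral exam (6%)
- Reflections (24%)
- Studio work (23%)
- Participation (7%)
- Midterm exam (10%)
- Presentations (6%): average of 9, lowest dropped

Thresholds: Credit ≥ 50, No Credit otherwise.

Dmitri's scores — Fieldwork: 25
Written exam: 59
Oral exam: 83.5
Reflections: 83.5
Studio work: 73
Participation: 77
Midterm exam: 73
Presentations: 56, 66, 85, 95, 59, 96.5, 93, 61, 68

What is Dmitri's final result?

Credit

Presentations: drop 56 → average of remaining 8 = 623.5/8 = 77.9375
Weighted total:
  Fieldwork 25 × 0.11 = 2.75
  Written exam 59 × 0.13 = 7.67
  Oral exam 83.5 × 0.06 = 5.01
  Reflections 83.5 × 0.24 = 20.04
  Studio work 73 × 0.23 = 16.79
  Participation 77 × 0.07 = 5.39
  Midterm exam 73 × 0.1 = 7.3
  Presentations 77.9375 × 0.06 = 4.67625
Sum = 69.62625
69.62625 ≥ 50 → Credit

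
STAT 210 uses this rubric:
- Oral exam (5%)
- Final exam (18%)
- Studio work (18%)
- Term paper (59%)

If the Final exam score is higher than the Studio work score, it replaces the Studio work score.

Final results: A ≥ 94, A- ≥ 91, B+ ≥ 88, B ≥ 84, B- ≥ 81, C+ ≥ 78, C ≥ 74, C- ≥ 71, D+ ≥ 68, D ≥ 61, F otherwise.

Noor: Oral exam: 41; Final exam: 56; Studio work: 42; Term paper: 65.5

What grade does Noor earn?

Final exam (56) > Studio work (42), so Studio work counts as 56.
Weighted total:
  Oral exam 41 × 0.05 = 2.05
  Final exam 56 × 0.18 = 10.08
  Studio work 56 × 0.18 = 10.08
  Term paper 65.5 × 0.59 = 38.645
Sum = 60.855
60.855 < 61 → F

F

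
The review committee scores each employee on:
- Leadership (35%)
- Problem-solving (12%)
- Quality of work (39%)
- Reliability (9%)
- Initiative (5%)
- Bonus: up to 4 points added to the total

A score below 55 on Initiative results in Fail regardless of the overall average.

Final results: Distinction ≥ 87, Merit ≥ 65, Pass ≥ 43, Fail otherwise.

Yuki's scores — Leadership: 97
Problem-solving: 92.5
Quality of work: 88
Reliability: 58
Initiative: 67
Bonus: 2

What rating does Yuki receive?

Initiative score 67 ≥ 55: minimum met.
Weighted total:
  Leadership 97 × 0.35 = 33.95
  Problem-solving 92.5 × 0.12 = 11.1
  Quality of work 88 × 0.39 = 34.32
  Reliability 58 × 0.09 = 5.22
  Initiative 67 × 0.05 = 3.35
Sum = 87.94
Bonus: 87.94 + 2 = 89.94
89.94 ≥ 87 → Distinction

Distinction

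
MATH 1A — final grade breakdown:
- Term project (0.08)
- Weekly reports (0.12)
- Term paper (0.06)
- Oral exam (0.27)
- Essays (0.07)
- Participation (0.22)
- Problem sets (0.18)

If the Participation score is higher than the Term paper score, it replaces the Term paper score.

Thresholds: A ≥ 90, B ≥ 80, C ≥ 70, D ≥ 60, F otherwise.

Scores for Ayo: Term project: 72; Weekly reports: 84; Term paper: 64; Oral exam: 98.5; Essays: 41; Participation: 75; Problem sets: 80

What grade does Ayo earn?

B

Participation (75) > Term paper (64), so Term paper counts as 75.
Weighted total:
  Term project 72 × 0.08 = 5.76
  Weekly reports 84 × 0.12 = 10.08
  Term paper 75 × 0.06 = 4.5
  Oral exam 98.5 × 0.27 = 26.595
  Essays 41 × 0.07 = 2.87
  Participation 75 × 0.22 = 16.5
  Problem sets 80 × 0.18 = 14.4
Sum = 80.705
80.705 is ≥ 80 and < 90 → B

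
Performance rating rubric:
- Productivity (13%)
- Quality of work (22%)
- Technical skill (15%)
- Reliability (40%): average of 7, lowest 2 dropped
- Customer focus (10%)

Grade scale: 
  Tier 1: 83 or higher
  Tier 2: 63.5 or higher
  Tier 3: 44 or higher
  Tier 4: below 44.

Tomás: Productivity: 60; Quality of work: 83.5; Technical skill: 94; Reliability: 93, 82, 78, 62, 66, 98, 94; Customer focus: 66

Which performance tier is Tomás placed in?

Tier 2

Reliability: drop 62, 66 → average of remaining 5 = 445/5 = 89
Weighted total:
  Productivity 60 × 0.13 = 7.8
  Quality of work 83.5 × 0.22 = 18.37
  Technical skill 94 × 0.15 = 14.1
  Reliability 89 × 0.4 = 35.6
  Customer focus 66 × 0.1 = 6.6
Sum = 82.47
82.47 is ≥ 63.5 and < 83 → Tier 2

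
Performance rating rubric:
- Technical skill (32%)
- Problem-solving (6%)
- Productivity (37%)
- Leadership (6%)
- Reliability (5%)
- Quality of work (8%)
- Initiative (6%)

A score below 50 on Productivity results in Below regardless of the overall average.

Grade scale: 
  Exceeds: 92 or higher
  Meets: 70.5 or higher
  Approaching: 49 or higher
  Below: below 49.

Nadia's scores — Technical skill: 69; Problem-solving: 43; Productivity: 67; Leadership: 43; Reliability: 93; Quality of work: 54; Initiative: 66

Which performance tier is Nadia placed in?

Productivity score 67 ≥ 50: minimum met.
Weighted total:
  Technical skill 69 × 0.32 = 22.08
  Problem-solving 43 × 0.06 = 2.58
  Productivity 67 × 0.37 = 24.79
  Leadership 43 × 0.06 = 2.58
  Reliability 93 × 0.05 = 4.65
  Quality of work 54 × 0.08 = 4.32
  Initiative 66 × 0.06 = 3.96
Sum = 64.96
64.96 is ≥ 49 and < 70.5 → Approaching

Approaching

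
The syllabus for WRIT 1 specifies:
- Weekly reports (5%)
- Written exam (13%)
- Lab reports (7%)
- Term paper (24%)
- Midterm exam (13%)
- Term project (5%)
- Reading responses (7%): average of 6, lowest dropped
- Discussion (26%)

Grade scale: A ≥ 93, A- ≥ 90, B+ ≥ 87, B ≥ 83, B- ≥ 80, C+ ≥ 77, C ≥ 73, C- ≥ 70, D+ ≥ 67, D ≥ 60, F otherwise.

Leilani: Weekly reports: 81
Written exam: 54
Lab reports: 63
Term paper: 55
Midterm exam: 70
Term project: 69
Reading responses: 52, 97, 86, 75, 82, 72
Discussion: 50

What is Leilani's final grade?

F

Reading responses: drop 52 → average of remaining 5 = 412/5 = 82.4
Weighted total:
  Weekly reports 81 × 0.05 = 4.05
  Written exam 54 × 0.13 = 7.02
  Lab reports 63 × 0.07 = 4.41
  Term paper 55 × 0.24 = 13.2
  Midterm exam 70 × 0.13 = 9.1
  Term project 69 × 0.05 = 3.45
  Reading responses 82.4 × 0.07 = 5.768
  Discussion 50 × 0.26 = 13
Sum = 59.998
59.998 < 60 → F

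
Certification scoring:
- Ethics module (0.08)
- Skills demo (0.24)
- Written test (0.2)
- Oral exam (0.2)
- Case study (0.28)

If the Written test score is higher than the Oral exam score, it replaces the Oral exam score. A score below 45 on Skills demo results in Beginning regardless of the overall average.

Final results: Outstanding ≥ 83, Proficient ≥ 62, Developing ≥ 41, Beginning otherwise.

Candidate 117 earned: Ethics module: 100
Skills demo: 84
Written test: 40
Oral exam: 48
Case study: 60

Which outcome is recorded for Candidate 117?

Proficient

Written test (40) ≤ Oral exam (48), so Oral exam stays at 48.
Skills demo score 84 ≥ 45: minimum met.
Weighted total:
  Ethics module 100 × 0.08 = 8
  Skills demo 84 × 0.24 = 20.16
  Written test 40 × 0.2 = 8
  Oral exam 48 × 0.2 = 9.6
  Case study 60 × 0.28 = 16.8
Sum = 62.56
62.56 is ≥ 62 and < 83 → Proficient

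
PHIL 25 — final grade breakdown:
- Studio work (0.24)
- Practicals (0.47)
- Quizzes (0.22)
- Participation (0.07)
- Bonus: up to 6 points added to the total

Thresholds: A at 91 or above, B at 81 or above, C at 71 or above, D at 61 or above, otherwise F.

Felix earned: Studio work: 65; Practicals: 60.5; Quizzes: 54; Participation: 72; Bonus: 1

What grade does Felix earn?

Weighted total:
  Studio work 65 × 0.24 = 15.6
  Practicals 60.5 × 0.47 = 28.435
  Quizzes 54 × 0.22 = 11.88
  Participation 72 × 0.07 = 5.04
Sum = 60.955
Bonus: 60.955 + 1 = 61.955
61.955 is ≥ 61 and < 71 → D

D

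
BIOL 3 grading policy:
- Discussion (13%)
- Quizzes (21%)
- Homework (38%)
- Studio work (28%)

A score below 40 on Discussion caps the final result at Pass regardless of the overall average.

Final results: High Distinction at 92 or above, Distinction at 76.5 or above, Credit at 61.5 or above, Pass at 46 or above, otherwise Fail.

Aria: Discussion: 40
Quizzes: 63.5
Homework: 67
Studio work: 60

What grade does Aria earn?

Discussion score 40 ≥ 40: minimum met.
Weighted total:
  Discussion 40 × 0.13 = 5.2
  Quizzes 63.5 × 0.21 = 13.335
  Homework 67 × 0.38 = 25.46
  Studio work 60 × 0.28 = 16.8
Sum = 60.795
60.795 is ≥ 46 and < 61.5 → Pass

Pass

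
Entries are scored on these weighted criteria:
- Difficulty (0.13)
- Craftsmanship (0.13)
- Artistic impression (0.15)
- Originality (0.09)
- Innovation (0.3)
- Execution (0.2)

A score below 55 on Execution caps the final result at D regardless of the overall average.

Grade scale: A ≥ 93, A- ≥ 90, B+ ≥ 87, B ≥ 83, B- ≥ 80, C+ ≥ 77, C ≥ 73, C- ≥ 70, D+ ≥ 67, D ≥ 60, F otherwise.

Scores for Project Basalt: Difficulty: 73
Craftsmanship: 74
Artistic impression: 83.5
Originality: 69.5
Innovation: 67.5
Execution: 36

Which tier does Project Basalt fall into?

Execution score 36 < 55: minimum not met.
Weighted total:
  Difficulty 73 × 0.13 = 9.49
  Craftsmanship 74 × 0.13 = 9.62
  Artistic impression 83.5 × 0.15 = 12.525
  Originality 69.5 × 0.09 = 6.255
  Innovation 67.5 × 0.3 = 20.25
  Execution 36 × 0.2 = 7.2
Sum = 65.34
65.34 would be D; cap at D applies → D.

D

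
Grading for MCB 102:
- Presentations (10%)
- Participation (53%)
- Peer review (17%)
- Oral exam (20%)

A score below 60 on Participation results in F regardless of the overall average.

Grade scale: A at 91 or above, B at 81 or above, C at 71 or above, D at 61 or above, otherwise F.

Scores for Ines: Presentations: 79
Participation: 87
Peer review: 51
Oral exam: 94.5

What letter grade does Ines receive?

Participation score 87 ≥ 60: minimum met.
Weighted total:
  Presentations 79 × 0.1 = 7.9
  Participation 87 × 0.53 = 46.11
  Peer review 51 × 0.17 = 8.67
  Oral exam 94.5 × 0.2 = 18.9
Sum = 81.58
81.58 is ≥ 81 and < 91 → B

B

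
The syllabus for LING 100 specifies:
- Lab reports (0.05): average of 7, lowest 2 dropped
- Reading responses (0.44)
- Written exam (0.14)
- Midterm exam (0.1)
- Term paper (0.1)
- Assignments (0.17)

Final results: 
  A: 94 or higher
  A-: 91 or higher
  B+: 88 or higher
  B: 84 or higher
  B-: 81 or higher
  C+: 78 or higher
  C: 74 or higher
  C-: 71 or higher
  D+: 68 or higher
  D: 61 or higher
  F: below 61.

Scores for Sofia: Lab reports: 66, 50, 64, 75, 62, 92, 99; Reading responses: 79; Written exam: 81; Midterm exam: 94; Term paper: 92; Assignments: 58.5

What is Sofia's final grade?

C+

Lab reports: drop 50, 62 → average of remaining 5 = 396/5 = 79.2
Weighted total:
  Lab reports 79.2 × 0.05 = 3.96
  Reading responses 79 × 0.44 = 34.76
  Written exam 81 × 0.14 = 11.34
  Midterm exam 94 × 0.1 = 9.4
  Term paper 92 × 0.1 = 9.2
  Assignments 58.5 × 0.17 = 9.945
Sum = 78.605
78.605 is ≥ 78 and < 81 → C+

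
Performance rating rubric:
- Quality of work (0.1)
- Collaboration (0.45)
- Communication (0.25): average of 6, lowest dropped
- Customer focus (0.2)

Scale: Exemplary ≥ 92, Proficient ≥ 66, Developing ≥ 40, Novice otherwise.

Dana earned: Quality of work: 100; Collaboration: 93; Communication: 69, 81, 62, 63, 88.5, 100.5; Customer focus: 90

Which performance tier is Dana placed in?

Proficient

Communication: drop 62 → average of remaining 5 = 402/5 = 80.4
Weighted total:
  Quality of work 100 × 0.1 = 10
  Collaboration 93 × 0.45 = 41.85
  Communication 80.4 × 0.25 = 20.1
  Customer focus 90 × 0.2 = 18
Sum = 89.95
89.95 is ≥ 66 and < 92 → Proficient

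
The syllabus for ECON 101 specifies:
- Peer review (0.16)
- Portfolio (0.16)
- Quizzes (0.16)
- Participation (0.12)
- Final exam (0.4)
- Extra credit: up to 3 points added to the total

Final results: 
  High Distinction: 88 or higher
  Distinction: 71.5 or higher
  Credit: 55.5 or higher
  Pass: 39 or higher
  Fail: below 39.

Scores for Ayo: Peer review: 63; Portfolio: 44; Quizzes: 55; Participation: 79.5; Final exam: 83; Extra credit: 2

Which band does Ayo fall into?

Credit

Weighted total:
  Peer review 63 × 0.16 = 10.08
  Portfolio 44 × 0.16 = 7.04
  Quizzes 55 × 0.16 = 8.8
  Participation 79.5 × 0.12 = 9.54
  Final exam 83 × 0.4 = 33.2
Sum = 68.66
Extra credit: 68.66 + 2 = 70.66
70.66 is ≥ 55.5 and < 71.5 → Credit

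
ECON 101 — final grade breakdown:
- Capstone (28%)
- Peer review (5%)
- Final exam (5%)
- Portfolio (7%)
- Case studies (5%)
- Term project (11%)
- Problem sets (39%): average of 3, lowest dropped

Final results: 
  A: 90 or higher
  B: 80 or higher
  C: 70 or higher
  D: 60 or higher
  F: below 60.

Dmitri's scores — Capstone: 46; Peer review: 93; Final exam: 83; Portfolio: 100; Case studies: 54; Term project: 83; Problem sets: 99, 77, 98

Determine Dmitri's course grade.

C

Problem sets: drop 77 → average of remaining 2 = 197/2 = 98.5
Weighted total:
  Capstone 46 × 0.28 = 12.88
  Peer review 93 × 0.05 = 4.65
  Final exam 83 × 0.05 = 4.15
  Portfolio 100 × 0.07 = 7
  Case studies 54 × 0.05 = 2.7
  Term project 83 × 0.11 = 9.13
  Problem sets 98.5 × 0.39 = 38.415
Sum = 78.925
78.925 is ≥ 70 and < 80 → C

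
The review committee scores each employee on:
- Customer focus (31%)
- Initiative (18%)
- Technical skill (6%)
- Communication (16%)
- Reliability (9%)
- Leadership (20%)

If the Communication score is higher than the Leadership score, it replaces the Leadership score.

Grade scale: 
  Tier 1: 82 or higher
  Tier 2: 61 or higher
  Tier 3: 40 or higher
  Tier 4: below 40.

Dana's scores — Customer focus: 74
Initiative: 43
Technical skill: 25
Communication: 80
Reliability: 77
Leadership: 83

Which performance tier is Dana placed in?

Tier 2

Communication (80) ≤ Leadership (83), so Leadership stays at 83.
Weighted total:
  Customer focus 74 × 0.31 = 22.94
  Initiative 43 × 0.18 = 7.74
  Technical skill 25 × 0.06 = 1.5
  Communication 80 × 0.16 = 12.8
  Reliability 77 × 0.09 = 6.93
  Leadership 83 × 0.2 = 16.6
Sum = 68.51
68.51 is ≥ 61 and < 82 → Tier 2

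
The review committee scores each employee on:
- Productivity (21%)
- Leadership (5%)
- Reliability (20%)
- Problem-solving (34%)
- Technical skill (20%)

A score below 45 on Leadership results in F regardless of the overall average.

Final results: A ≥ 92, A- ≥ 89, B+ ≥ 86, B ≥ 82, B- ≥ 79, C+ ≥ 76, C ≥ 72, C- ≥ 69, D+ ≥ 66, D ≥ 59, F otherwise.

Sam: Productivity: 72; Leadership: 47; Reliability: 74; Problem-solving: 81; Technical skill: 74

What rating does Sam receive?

Leadership score 47 ≥ 45: minimum met.
Weighted total:
  Productivity 72 × 0.21 = 15.12
  Leadership 47 × 0.05 = 2.35
  Reliability 74 × 0.2 = 14.8
  Problem-solving 81 × 0.34 = 27.54
  Technical skill 74 × 0.2 = 14.8
Sum = 74.61
74.61 is ≥ 72 and < 76 → C

C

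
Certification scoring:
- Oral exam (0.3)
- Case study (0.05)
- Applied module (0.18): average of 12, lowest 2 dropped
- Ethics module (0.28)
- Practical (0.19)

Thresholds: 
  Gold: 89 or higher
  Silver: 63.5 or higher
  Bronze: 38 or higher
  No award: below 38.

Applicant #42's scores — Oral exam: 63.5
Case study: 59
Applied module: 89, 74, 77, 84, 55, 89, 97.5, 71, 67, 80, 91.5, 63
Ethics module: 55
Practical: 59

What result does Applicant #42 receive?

Applied module: drop 55, 63 → average of remaining 10 = 820/10 = 82
Weighted total:
  Oral exam 63.5 × 0.3 = 19.05
  Case study 59 × 0.05 = 2.95
  Applied module 82 × 0.18 = 14.76
  Ethics module 55 × 0.28 = 15.4
  Practical 59 × 0.19 = 11.21
Sum = 63.37
63.37 is ≥ 38 and < 63.5 → Bronze

Bronze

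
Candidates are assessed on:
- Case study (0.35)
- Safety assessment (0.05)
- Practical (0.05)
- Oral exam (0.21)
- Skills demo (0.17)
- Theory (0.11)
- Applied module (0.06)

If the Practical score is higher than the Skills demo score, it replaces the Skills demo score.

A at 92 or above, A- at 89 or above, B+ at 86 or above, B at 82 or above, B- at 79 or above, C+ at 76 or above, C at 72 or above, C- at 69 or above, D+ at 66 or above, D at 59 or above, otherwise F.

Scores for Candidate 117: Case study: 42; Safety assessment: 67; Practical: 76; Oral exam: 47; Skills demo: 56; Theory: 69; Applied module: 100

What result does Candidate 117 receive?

Practical (76) > Skills demo (56), so Skills demo counts as 76.
Weighted total:
  Case study 42 × 0.35 = 14.7
  Safety assessment 67 × 0.05 = 3.35
  Practical 76 × 0.05 = 3.8
  Oral exam 47 × 0.21 = 9.87
  Skills demo 76 × 0.17 = 12.92
  Theory 69 × 0.11 = 7.59
  Applied module 100 × 0.06 = 6
Sum = 58.23
58.23 < 59 → F

F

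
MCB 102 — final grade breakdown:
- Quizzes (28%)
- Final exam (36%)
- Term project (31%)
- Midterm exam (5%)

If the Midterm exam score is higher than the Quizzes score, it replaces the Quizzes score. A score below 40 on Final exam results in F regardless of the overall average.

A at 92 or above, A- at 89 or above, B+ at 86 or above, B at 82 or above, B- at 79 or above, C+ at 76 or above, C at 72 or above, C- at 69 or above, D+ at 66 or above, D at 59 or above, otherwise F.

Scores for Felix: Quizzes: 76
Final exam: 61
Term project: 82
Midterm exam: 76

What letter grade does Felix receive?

C

Midterm exam (76) ≤ Quizzes (76), so Quizzes stays at 76.
Final exam score 61 ≥ 40: minimum met.
Weighted total:
  Quizzes 76 × 0.28 = 21.28
  Final exam 61 × 0.36 = 21.96
  Term project 82 × 0.31 = 25.42
  Midterm exam 76 × 0.05 = 3.8
Sum = 72.46
72.46 is ≥ 72 and < 76 → C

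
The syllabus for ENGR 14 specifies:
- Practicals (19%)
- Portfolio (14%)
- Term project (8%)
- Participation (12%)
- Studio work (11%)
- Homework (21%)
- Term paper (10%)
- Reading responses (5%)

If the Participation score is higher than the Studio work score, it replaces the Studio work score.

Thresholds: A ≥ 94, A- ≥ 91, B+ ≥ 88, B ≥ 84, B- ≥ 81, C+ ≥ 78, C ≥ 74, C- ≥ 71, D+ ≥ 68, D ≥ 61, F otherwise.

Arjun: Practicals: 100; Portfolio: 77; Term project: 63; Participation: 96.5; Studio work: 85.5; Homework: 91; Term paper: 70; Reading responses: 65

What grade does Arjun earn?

B

Participation (96.5) > Studio work (85.5), so Studio work counts as 96.5.
Weighted total:
  Practicals 100 × 0.19 = 19
  Portfolio 77 × 0.14 = 10.78
  Term project 63 × 0.08 = 5.04
  Participation 96.5 × 0.12 = 11.58
  Studio work 96.5 × 0.11 = 10.615
  Homework 91 × 0.21 = 19.11
  Term paper 70 × 0.1 = 7
  Reading responses 65 × 0.05 = 3.25
Sum = 86.375
86.375 is ≥ 84 and < 88 → B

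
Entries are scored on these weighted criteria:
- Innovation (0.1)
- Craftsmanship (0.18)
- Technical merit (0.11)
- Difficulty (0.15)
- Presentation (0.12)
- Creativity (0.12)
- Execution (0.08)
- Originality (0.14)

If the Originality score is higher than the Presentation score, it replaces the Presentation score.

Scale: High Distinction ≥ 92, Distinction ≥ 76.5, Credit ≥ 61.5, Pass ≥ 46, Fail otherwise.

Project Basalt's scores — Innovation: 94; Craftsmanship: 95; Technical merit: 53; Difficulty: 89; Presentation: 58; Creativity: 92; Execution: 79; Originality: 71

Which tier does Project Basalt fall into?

Distinction

Originality (71) > Presentation (58), so Presentation counts as 71.
Weighted total:
  Innovation 94 × 0.1 = 9.4
  Craftsmanship 95 × 0.18 = 17.1
  Technical merit 53 × 0.11 = 5.83
  Difficulty 89 × 0.15 = 13.35
  Presentation 71 × 0.12 = 8.52
  Creativity 92 × 0.12 = 11.04
  Execution 79 × 0.08 = 6.32
  Originality 71 × 0.14 = 9.94
Sum = 81.5
81.5 is ≥ 76.5 and < 92 → Distinction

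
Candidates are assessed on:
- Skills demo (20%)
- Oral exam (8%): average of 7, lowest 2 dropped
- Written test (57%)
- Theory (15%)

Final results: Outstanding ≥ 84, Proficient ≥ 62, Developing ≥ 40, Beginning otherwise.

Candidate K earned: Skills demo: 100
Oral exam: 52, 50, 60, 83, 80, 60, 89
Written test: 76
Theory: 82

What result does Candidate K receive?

Proficient

Oral exam: drop 50, 52 → average of remaining 5 = 372/5 = 74.4
Weighted total:
  Skills demo 100 × 0.2 = 20
  Oral exam 74.4 × 0.08 = 5.952
  Written test 76 × 0.57 = 43.32
  Theory 82 × 0.15 = 12.3
Sum = 81.572
81.572 is ≥ 62 and < 84 → Proficient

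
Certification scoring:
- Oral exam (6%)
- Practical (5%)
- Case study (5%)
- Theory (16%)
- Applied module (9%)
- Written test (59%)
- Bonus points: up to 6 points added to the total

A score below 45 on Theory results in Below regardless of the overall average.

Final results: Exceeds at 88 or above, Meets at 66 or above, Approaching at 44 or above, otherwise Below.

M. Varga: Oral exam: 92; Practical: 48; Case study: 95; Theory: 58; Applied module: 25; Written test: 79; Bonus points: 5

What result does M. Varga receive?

Theory score 58 ≥ 45: minimum met.
Weighted total:
  Oral exam 92 × 0.06 = 5.52
  Practical 48 × 0.05 = 2.4
  Case study 95 × 0.05 = 4.75
  Theory 58 × 0.16 = 9.28
  Applied module 25 × 0.09 = 2.25
  Written test 79 × 0.59 = 46.61
Sum = 70.81
Bonus points: 70.81 + 5 = 75.81
75.81 is ≥ 66 and < 88 → Meets

Meets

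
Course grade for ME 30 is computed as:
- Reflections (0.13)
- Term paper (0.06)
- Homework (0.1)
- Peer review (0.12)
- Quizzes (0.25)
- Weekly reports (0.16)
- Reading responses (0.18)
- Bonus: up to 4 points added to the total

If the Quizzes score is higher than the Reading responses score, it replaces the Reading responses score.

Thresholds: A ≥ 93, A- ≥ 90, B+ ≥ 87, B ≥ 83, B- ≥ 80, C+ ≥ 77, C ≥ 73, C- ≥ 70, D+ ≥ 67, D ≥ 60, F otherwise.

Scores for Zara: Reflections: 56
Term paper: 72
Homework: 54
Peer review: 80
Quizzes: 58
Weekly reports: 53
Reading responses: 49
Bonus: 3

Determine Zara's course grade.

D

Quizzes (58) > Reading responses (49), so Reading responses counts as 58.
Weighted total:
  Reflections 56 × 0.13 = 7.28
  Term paper 72 × 0.06 = 4.32
  Homework 54 × 0.1 = 5.4
  Peer review 80 × 0.12 = 9.6
  Quizzes 58 × 0.25 = 14.5
  Weekly reports 53 × 0.16 = 8.48
  Reading responses 58 × 0.18 = 10.44
Sum = 60.02
Bonus: 60.02 + 3 = 63.02
63.02 is ≥ 60 and < 67 → D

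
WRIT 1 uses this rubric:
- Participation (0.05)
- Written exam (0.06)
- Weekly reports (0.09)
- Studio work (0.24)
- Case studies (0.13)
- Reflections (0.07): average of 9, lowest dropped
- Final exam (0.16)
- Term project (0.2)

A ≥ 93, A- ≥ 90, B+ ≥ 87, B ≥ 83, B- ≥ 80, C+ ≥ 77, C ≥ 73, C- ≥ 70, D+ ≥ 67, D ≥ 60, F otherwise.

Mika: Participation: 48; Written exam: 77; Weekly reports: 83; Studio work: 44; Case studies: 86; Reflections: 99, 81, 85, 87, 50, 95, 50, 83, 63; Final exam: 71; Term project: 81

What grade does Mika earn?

D+

Reflections: drop 50 → average of remaining 8 = 643/8 = 80.375
Weighted total:
  Participation 48 × 0.05 = 2.4
  Written exam 77 × 0.06 = 4.62
  Weekly reports 83 × 0.09 = 7.47
  Studio work 44 × 0.24 = 10.56
  Case studies 86 × 0.13 = 11.18
  Reflections 80.375 × 0.07 = 5.62625
  Final exam 71 × 0.16 = 11.36
  Term project 81 × 0.2 = 16.2
Sum = 69.41625
69.41625 is ≥ 67 and < 70 → D+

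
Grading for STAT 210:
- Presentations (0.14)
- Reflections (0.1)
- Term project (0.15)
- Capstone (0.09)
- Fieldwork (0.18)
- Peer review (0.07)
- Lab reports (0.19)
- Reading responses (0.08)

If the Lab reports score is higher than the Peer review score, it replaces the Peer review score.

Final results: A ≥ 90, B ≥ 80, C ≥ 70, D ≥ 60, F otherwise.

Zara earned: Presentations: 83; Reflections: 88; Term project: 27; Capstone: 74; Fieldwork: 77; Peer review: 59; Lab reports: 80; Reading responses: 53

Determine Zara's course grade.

C

Lab reports (80) > Peer review (59), so Peer review counts as 80.
Weighted total:
  Presentations 83 × 0.14 = 11.62
  Reflections 88 × 0.1 = 8.8
  Term project 27 × 0.15 = 4.05
  Capstone 74 × 0.09 = 6.66
  Fieldwork 77 × 0.18 = 13.86
  Peer review 80 × 0.07 = 5.6
  Lab reports 80 × 0.19 = 15.2
  Reading responses 53 × 0.08 = 4.24
Sum = 70.03
70.03 is ≥ 70 and < 80 → C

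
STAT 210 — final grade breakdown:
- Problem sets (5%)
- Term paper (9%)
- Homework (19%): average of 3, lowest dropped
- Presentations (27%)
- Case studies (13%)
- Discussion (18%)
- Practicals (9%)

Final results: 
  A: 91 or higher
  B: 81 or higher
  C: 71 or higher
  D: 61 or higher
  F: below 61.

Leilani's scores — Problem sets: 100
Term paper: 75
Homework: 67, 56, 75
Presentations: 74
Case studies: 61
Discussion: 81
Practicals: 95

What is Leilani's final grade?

C

Homework: drop 56 → average of remaining 2 = 142/2 = 71
Weighted total:
  Problem sets 100 × 0.05 = 5
  Term paper 75 × 0.09 = 6.75
  Homework 71 × 0.19 = 13.49
  Presentations 74 × 0.27 = 19.98
  Case studies 61 × 0.13 = 7.93
  Discussion 81 × 0.18 = 14.58
  Practicals 95 × 0.09 = 8.55
Sum = 76.28
76.28 is ≥ 71 and < 81 → C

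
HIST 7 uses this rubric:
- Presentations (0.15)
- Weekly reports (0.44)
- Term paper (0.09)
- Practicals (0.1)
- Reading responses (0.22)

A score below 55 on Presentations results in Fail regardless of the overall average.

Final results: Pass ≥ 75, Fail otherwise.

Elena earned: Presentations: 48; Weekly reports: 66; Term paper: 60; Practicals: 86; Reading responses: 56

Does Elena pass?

Fail

Presentations score 48 < 55: minimum not met.
Weighted total:
  Presentations 48 × 0.15 = 7.2
  Weekly reports 66 × 0.44 = 29.04
  Term paper 60 × 0.09 = 5.4
  Practicals 86 × 0.1 = 8.6
  Reading responses 56 × 0.22 = 12.32
Sum = 62.56
Because the Presentations minimum was not met, the result is Fail.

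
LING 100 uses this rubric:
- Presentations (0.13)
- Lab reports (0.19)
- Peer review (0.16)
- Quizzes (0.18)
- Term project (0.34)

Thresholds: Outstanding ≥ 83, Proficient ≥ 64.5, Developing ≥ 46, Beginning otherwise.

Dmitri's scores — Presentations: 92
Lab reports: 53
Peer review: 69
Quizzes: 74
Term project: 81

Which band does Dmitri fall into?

Proficient

Weighted total:
  Presentations 92 × 0.13 = 11.96
  Lab reports 53 × 0.19 = 10.07
  Peer review 69 × 0.16 = 11.04
  Quizzes 74 × 0.18 = 13.32
  Term project 81 × 0.34 = 27.54
Sum = 73.93
73.93 is ≥ 64.5 and < 83 → Proficient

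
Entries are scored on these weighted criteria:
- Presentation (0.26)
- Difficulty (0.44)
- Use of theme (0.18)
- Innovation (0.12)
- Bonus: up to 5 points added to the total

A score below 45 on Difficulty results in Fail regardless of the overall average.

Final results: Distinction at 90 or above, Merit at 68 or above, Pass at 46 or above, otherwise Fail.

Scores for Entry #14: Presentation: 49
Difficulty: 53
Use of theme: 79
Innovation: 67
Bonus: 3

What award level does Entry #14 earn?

Difficulty score 53 ≥ 45: minimum met.
Weighted total:
  Presentation 49 × 0.26 = 12.74
  Difficulty 53 × 0.44 = 23.32
  Use of theme 79 × 0.18 = 14.22
  Innovation 67 × 0.12 = 8.04
Sum = 58.32
Bonus: 58.32 + 3 = 61.32
61.32 is ≥ 46 and < 68 → Pass

Pass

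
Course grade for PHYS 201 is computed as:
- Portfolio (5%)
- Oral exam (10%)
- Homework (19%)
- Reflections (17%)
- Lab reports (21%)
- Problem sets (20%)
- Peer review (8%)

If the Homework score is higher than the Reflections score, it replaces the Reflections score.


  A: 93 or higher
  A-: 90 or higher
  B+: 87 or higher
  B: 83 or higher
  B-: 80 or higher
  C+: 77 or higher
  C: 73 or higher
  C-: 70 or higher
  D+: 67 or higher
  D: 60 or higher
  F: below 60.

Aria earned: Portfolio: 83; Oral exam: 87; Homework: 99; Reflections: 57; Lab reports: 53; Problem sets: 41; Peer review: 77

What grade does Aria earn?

C

Homework (99) > Reflections (57), so Reflections counts as 99.
Weighted total:
  Portfolio 83 × 0.05 = 4.15
  Oral exam 87 × 0.1 = 8.7
  Homework 99 × 0.19 = 18.81
  Reflections 99 × 0.17 = 16.83
  Lab reports 53 × 0.21 = 11.13
  Problem sets 41 × 0.2 = 8.2
  Peer review 77 × 0.08 = 6.16
Sum = 73.98
73.98 is ≥ 73 and < 77 → C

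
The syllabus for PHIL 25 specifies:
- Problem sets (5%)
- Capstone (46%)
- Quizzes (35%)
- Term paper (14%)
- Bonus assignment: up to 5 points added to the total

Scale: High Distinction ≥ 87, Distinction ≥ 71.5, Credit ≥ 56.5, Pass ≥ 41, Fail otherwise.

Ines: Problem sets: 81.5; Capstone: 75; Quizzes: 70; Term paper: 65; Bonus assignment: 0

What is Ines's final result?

Distinction

Weighted total:
  Problem sets 81.5 × 0.05 = 4.075
  Capstone 75 × 0.46 = 34.5
  Quizzes 70 × 0.35 = 24.5
  Term paper 65 × 0.14 = 9.1
Sum = 72.175
Bonus assignment: 72.175 + 0 = 72.175
72.175 is ≥ 71.5 and < 87 → Distinction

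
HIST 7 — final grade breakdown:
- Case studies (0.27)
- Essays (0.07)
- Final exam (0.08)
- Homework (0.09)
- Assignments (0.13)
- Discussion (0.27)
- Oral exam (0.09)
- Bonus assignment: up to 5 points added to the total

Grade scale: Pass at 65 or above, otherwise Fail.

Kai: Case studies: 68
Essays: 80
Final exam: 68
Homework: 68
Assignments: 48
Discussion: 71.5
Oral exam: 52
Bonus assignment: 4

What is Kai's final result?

Weighted total:
  Case studies 68 × 0.27 = 18.36
  Essays 80 × 0.07 = 5.6
  Final exam 68 × 0.08 = 5.44
  Homework 68 × 0.09 = 6.12
  Assignments 48 × 0.13 = 6.24
  Discussion 71.5 × 0.27 = 19.305
  Oral exam 52 × 0.09 = 4.68
Sum = 65.745
Bonus assignment: 65.745 + 4 = 69.745
69.745 ≥ 65 → Pass

Pass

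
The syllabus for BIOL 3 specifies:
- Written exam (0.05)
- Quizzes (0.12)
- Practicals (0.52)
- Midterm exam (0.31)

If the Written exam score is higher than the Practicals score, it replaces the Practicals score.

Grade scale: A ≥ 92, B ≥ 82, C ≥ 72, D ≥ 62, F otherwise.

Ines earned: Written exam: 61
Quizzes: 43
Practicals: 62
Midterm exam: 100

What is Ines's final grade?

Written exam (61) ≤ Practicals (62), so Practicals stays at 62.
Weighted total:
  Written exam 61 × 0.05 = 3.05
  Quizzes 43 × 0.12 = 5.16
  Practicals 62 × 0.52 = 32.24
  Midterm exam 100 × 0.31 = 31
Sum = 71.45
71.45 is ≥ 62 and < 72 → D

D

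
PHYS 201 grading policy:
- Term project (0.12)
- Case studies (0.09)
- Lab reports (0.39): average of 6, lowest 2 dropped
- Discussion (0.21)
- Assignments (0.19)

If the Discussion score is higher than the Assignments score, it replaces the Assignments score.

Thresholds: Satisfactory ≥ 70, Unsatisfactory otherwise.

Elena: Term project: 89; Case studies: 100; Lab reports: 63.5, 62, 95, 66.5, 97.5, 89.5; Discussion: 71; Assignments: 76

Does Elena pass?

Satisfactory

Lab reports: drop 62, 63.5 → average of remaining 4 = 348.5/4 = 87.125
Discussion (71) ≤ Assignments (76), so Assignments stays at 76.
Weighted total:
  Term project 89 × 0.12 = 10.68
  Case studies 100 × 0.09 = 9
  Lab reports 87.125 × 0.39 = 33.97875
  Discussion 71 × 0.21 = 14.91
  Assignments 76 × 0.19 = 14.44
Sum = 83.00875
83.00875 ≥ 70 → Satisfactory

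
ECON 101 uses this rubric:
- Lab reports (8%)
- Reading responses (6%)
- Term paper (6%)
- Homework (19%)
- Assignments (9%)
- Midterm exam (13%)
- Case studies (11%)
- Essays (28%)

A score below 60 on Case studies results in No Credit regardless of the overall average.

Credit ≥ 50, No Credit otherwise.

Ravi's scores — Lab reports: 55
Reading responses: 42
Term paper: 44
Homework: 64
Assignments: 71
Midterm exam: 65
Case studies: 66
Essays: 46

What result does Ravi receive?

Credit

Case studies score 66 ≥ 60: minimum met.
Weighted total:
  Lab reports 55 × 0.08 = 4.4
  Reading responses 42 × 0.06 = 2.52
  Term paper 44 × 0.06 = 2.64
  Homework 64 × 0.19 = 12.16
  Assignments 71 × 0.09 = 6.39
  Midterm exam 65 × 0.13 = 8.45
  Case studies 66 × 0.11 = 7.26
  Essays 46 × 0.28 = 12.88
Sum = 56.7
56.7 ≥ 50 → Credit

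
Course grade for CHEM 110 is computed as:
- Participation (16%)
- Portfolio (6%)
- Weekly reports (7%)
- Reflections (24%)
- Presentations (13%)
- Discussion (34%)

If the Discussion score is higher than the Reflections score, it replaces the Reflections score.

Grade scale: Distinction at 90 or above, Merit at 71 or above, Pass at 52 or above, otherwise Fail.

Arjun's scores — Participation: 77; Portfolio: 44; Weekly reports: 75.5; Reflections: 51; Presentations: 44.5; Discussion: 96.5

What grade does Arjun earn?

Merit

Discussion (96.5) > Reflections (51), so Reflections counts as 96.5.
Weighted total:
  Participation 77 × 0.16 = 12.32
  Portfolio 44 × 0.06 = 2.64
  Weekly reports 75.5 × 0.07 = 5.285
  Reflections 96.5 × 0.24 = 23.16
  Presentations 44.5 × 0.13 = 5.785
  Discussion 96.5 × 0.34 = 32.81
Sum = 82
82 is ≥ 71 and < 90 → Merit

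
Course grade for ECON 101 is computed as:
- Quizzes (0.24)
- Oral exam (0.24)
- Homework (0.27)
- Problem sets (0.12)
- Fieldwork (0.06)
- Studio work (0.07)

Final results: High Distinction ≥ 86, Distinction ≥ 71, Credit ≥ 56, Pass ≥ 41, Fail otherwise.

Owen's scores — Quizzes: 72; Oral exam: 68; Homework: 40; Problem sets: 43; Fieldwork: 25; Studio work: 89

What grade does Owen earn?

Credit

Weighted total:
  Quizzes 72 × 0.24 = 17.28
  Oral exam 68 × 0.24 = 16.32
  Homework 40 × 0.27 = 10.8
  Problem sets 43 × 0.12 = 5.16
  Fieldwork 25 × 0.06 = 1.5
  Studio work 89 × 0.07 = 6.23
Sum = 57.29
57.29 is ≥ 56 and < 71 → Credit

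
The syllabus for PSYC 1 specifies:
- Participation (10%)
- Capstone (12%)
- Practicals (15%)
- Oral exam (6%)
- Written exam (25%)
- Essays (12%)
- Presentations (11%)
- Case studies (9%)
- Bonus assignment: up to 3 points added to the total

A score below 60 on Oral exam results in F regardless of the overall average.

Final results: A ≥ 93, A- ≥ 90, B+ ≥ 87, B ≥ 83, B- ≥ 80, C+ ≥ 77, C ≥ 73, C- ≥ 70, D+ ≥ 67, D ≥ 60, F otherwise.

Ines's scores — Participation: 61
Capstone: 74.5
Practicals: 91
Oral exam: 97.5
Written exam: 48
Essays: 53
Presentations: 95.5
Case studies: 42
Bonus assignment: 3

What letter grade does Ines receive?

C-

Oral exam score 97.5 ≥ 60: minimum met.
Weighted total:
  Participation 61 × 0.1 = 6.1
  Capstone 74.5 × 0.12 = 8.94
  Practicals 91 × 0.15 = 13.65
  Oral exam 97.5 × 0.06 = 5.85
  Written exam 48 × 0.25 = 12
  Essays 53 × 0.12 = 6.36
  Presentations 95.5 × 0.11 = 10.505
  Case studies 42 × 0.09 = 3.78
Sum = 67.185
Bonus assignment: 67.185 + 3 = 70.185
70.185 is ≥ 70 and < 73 → C-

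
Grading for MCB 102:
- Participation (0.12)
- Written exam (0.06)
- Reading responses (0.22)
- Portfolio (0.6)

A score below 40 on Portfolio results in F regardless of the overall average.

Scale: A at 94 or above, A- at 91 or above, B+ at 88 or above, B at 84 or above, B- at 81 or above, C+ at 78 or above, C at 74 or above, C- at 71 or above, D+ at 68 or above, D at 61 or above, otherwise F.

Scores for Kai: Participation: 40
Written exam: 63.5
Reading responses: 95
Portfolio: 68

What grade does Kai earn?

D+

Portfolio score 68 ≥ 40: minimum met.
Weighted total:
  Participation 40 × 0.12 = 4.8
  Written exam 63.5 × 0.06 = 3.81
  Reading responses 95 × 0.22 = 20.9
  Portfolio 68 × 0.6 = 40.8
Sum = 70.31
70.31 is ≥ 68 and < 71 → D+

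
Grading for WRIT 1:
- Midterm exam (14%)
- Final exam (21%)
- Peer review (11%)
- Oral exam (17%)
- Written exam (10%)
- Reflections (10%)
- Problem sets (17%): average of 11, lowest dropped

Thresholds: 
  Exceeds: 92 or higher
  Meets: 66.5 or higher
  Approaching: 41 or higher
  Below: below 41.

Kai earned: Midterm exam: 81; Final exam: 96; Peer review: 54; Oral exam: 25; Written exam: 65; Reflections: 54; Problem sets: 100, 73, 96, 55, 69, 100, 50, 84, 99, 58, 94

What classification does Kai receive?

Meets

Problem sets: drop 50 → average of remaining 10 = 828/10 = 82.8
Weighted total:
  Midterm exam 81 × 0.14 = 11.34
  Final exam 96 × 0.21 = 20.16
  Peer review 54 × 0.11 = 5.94
  Oral exam 25 × 0.17 = 4.25
  Written exam 65 × 0.1 = 6.5
  Reflections 54 × 0.1 = 5.4
  Problem sets 82.8 × 0.17 = 14.076
Sum = 67.666
67.666 is ≥ 66.5 and < 92 → Meets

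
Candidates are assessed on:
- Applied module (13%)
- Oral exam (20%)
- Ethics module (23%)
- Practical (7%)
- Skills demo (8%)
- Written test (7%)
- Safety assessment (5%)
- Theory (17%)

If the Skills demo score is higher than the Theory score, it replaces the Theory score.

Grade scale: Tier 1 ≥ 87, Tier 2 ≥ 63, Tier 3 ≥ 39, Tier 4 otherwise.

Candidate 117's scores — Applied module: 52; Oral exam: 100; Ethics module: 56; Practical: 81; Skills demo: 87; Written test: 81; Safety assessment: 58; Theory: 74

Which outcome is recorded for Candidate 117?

Skills demo (87) > Theory (74), so Theory counts as 87.
Weighted total:
  Applied module 52 × 0.13 = 6.76
  Oral exam 100 × 0.2 = 20
  Ethics module 56 × 0.23 = 12.88
  Practical 81 × 0.07 = 5.67
  Skills demo 87 × 0.08 = 6.96
  Written test 81 × 0.07 = 5.67
  Safety assessment 58 × 0.05 = 2.9
  Theory 87 × 0.17 = 14.79
Sum = 75.63
75.63 is ≥ 63 and < 87 → Tier 2

Tier 2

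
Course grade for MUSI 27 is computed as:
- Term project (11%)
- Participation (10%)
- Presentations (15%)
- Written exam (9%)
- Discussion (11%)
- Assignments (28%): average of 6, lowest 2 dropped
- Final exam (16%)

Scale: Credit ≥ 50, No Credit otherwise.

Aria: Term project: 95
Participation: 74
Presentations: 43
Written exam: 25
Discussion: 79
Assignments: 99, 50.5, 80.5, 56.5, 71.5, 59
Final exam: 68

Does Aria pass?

Credit

Assignments: drop 50.5, 56.5 → average of remaining 4 = 310/4 = 77.5
Weighted total:
  Term project 95 × 0.11 = 10.45
  Participation 74 × 0.1 = 7.4
  Presentations 43 × 0.15 = 6.45
  Written exam 25 × 0.09 = 2.25
  Discussion 79 × 0.11 = 8.69
  Assignments 77.5 × 0.28 = 21.7
  Final exam 68 × 0.16 = 10.88
Sum = 67.82
67.82 ≥ 50 → Credit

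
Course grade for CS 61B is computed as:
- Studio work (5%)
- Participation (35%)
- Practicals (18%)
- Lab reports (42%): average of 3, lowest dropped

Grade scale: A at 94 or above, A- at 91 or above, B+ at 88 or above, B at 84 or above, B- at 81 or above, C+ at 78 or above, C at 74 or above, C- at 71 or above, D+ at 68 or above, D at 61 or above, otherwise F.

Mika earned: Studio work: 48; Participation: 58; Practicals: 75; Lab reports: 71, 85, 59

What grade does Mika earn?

D+

Lab reports: drop 59 → average of remaining 2 = 156/2 = 78
Weighted total:
  Studio work 48 × 0.05 = 2.4
  Participation 58 × 0.35 = 20.3
  Practicals 75 × 0.18 = 13.5
  Lab reports 78 × 0.42 = 32.76
Sum = 68.96
68.96 is ≥ 68 and < 71 → D+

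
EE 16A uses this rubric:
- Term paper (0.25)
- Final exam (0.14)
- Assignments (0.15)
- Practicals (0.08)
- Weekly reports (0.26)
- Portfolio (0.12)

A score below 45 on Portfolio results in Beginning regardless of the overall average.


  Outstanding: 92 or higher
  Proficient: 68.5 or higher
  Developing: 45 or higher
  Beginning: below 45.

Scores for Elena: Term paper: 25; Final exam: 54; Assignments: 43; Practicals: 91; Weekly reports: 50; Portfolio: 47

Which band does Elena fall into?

Developing

Portfolio score 47 ≥ 45: minimum met.
Weighted total:
  Term paper 25 × 0.25 = 6.25
  Final exam 54 × 0.14 = 7.56
  Assignments 43 × 0.15 = 6.45
  Practicals 91 × 0.08 = 7.28
  Weekly reports 50 × 0.26 = 13
  Portfolio 47 × 0.12 = 5.64
Sum = 46.18
46.18 is ≥ 45 and < 68.5 → Developing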